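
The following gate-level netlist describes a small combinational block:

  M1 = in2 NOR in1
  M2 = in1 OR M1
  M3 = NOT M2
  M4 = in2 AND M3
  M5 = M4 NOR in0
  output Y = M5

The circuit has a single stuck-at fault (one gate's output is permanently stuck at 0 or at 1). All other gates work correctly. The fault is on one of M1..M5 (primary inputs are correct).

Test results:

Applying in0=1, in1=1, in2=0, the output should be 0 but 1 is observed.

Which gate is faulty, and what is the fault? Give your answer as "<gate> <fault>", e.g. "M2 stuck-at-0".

Fault-free values for test 1 (in0=1, in1=1, in2=0): M1=0, M2=1, M3=0, M4=0, M5=0, giving Y=0. Observed 1.
Test 1: faults giving observed 1 are {M5 stuck-at-1}.
Only M5 stuck-at-1 is consistent with every test.

M5 stuck-at-1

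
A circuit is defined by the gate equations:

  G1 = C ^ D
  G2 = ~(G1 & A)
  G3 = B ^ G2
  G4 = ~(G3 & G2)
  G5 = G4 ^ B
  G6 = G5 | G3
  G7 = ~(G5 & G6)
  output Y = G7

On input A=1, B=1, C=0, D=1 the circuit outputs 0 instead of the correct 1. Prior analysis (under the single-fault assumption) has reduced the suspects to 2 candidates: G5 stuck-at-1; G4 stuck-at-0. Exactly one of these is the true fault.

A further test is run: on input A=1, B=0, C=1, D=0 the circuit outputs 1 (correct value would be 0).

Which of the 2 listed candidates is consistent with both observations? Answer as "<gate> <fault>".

Evaluate each candidate on input A=1, B=0, C=1, D=0:
  G5 stuck-at-1: G1=1, G2=0, G3=0, G4=1, G5=1 [stuck-at-1], G6=1, G7=0 → 0 — eliminated
  G4 stuck-at-0: G1=1, G2=0, G3=0, G4=0 [stuck-at-0], G5=0, G6=0, G7=1 → 1 — matches
Only G4 stuck-at-0 reproduces the observed 1.

G4 stuck-at-0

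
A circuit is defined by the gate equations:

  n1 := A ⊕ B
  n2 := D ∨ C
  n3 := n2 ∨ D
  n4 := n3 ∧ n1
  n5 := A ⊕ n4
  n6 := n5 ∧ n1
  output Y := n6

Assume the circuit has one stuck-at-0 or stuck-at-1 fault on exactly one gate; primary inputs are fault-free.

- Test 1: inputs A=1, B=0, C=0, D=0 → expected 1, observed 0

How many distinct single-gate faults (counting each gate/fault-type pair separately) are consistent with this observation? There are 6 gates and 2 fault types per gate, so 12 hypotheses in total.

6

Fault-free: n1=1, n2=0, n3=0, n4=0, n5=1, n6=1 → 1. Observed 0.
  n1 stuck-at-0: output 0 ✓
  n1 stuck-at-1: output 1 ✗
  n2 stuck-at-0: output 1 ✗
  n2 stuck-at-1: output 0 ✓
  n3 stuck-at-0: output 1 ✗
  n3 stuck-at-1: output 0 ✓
  n4 stuck-at-0: output 1 ✗
  n4 stuck-at-1: output 0 ✓
  n5 stuck-at-0: output 0 ✓
  n5 stuck-at-1: output 1 ✗
  n6 stuck-at-0: output 0 ✓
  n6 stuck-at-1: output 1 ✗
Consistent faults: {n1 stuck-at-0, n2 stuck-at-1, n3 stuck-at-1, n4 stuck-at-1, n5 stuck-at-0, n6 stuck-at-0} — 6 in all.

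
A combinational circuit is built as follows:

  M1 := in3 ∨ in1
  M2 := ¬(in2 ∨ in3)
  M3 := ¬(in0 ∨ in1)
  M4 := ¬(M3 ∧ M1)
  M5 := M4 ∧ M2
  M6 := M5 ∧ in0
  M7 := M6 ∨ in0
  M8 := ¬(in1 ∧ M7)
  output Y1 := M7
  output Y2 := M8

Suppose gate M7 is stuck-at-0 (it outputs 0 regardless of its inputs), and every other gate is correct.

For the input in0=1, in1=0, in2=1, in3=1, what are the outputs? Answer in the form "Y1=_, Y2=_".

Y1=0, Y2=1

Propagate with M7 forced: M1=1, M2=0, M3=0, M4=1, M5=0, M6=0, M7=0 [stuck-at-0], M8=1.
So the outputs are Y1=0, Y2=1. (Without the fault they would be Y1=1, Y2=1.)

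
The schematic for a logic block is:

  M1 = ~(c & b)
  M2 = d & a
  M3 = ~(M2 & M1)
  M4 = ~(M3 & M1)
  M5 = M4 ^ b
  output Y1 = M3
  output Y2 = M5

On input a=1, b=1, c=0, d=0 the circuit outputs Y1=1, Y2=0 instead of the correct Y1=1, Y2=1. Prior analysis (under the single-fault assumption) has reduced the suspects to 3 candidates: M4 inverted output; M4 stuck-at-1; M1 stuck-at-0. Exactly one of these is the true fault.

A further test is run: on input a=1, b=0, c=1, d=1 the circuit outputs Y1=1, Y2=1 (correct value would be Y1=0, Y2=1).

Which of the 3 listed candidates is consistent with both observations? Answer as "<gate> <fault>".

Evaluate each candidate on input a=1, b=0, c=1, d=1:
  M4 inverted output: M1=1, M2=1, M3=0, M4=0 [inverted output], M5=0 → Y1=0, Y2=0 — eliminated
  M4 stuck-at-1: M1=1, M2=1, M3=0, M4=1 [stuck-at-1], M5=1 → Y1=0, Y2=1 — eliminated
  M1 stuck-at-0: M1=0 [stuck-at-0], M2=1, M3=1, M4=1, M5=1 → Y1=1, Y2=1 — matches
Only M1 stuck-at-0 reproduces the observed Y1=1, Y2=1.

M1 stuck-at-0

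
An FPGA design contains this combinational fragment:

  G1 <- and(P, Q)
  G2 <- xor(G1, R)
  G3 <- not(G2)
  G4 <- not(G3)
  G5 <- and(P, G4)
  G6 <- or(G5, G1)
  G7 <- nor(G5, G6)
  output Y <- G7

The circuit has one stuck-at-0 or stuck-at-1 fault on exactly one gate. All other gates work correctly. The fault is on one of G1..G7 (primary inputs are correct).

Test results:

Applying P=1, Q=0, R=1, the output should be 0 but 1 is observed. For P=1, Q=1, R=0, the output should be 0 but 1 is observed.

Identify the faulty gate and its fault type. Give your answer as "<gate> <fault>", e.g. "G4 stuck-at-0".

G7 stuck-at-1

Fault-free values for test 1 (P=1, Q=0, R=1): G1=0, G2=1, G3=0, G4=1, G5=1, G6=1, G7=0, giving Y=0. Observed 1.
Test 1: faults giving observed 1 are {G2 stuck-at-0, G3 stuck-at-1, G4 stuck-at-0, G5 stuck-at-0, G7 stuck-at-1}.
Test 2 (P=1, Q=1, R=0): fault-free G1=1, G2=1, G3=0, G4=1, G5=1, G6=1, G7=0 → 0; observed 1. Eliminates G2 stuck-at-0, G3 stuck-at-1, G4 stuck-at-0, G5 stuck-at-0.
Only G7 stuck-at-1 is consistent with every test.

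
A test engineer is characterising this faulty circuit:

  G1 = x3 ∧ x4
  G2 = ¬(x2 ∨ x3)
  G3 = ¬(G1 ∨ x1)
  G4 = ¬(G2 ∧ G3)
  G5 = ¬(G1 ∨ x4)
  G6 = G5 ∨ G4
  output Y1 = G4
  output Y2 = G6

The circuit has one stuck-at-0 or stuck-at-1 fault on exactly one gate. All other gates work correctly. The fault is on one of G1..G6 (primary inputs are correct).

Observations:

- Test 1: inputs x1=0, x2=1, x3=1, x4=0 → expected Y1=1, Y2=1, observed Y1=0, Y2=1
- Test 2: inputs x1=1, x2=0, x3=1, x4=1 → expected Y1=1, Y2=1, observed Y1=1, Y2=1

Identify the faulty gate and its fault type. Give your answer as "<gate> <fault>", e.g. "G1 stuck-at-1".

G2 stuck-at-1

Fault-free values for test 1 (x1=0, x2=1, x3=1, x4=0): G1=0, G2=0, G3=1, G4=1, G5=1, G6=1, giving Y1=1, Y2=1. Observed Y1=0, Y2=1.
Test 1: faults giving observed Y1=0, Y2=1 are {G2 stuck-at-1, G4 stuck-at-0}.
Test 2 (x1=1, x2=0, x3=1, x4=1): fault-free G1=1, G2=0, G3=0, G4=1, G5=0, G6=1 → Y1=1, Y2=1; observed Y1=1, Y2=1. Eliminates G4 stuck-at-0.
Only G2 stuck-at-1 is consistent with every test.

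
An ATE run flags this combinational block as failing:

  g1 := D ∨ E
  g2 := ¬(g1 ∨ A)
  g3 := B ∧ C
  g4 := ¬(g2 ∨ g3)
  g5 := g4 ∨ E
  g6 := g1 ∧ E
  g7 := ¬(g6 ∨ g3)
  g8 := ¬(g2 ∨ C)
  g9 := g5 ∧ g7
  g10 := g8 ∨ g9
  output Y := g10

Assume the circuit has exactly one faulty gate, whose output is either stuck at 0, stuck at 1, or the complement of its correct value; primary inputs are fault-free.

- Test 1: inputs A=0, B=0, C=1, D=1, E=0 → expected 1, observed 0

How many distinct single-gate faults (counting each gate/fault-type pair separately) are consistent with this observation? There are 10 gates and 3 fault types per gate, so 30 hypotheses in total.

18

Fault-free: g1=1, g2=0, g3=0, g4=1, g5=1, g6=0, g7=1, g8=0, g9=1, g10=1 → 1. Observed 0.
  g1: stuck-at-0, inverted output ✓; others ✗
  g2: stuck-at-1, inverted output ✓; others ✗
  g3: stuck-at-1, inverted output ✓; others ✗
  g4: stuck-at-0, inverted output ✓; others ✗
  g5: stuck-at-0, inverted output ✓; others ✗
  g6: stuck-at-1, inverted output ✓; others ✗
  g7: stuck-at-0, inverted output ✓; others ✗
  g8: none of the 3 fault types match ✗
  g9: stuck-at-0, inverted output ✓; others ✗
  g10: stuck-at-0, inverted output ✓; others ✗
Consistent faults: {g1 stuck-at-0, g1 inverted output, g2 stuck-at-1, g2 inverted output, g3 stuck-at-1, g3 inverted output, g4 stuck-at-0, g4 inverted output, g5 stuck-at-0, g5 inverted output, g6 stuck-at-1, g6 inverted output, g7 stuck-at-0, g7 inverted output, g9 stuck-at-0, g9 inverted output, g10 stuck-at-0, g10 inverted output} — 18 in all.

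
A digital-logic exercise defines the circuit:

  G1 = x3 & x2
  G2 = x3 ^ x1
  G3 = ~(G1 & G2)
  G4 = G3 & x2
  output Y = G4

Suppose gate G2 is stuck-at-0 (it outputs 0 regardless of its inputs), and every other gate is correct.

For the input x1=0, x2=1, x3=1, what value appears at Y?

1

Propagate with G2 forced: G1=1, G2=0 [stuck-at-0], G3=1, G4=1.
So Y = 1. (Without the fault it would be 0.)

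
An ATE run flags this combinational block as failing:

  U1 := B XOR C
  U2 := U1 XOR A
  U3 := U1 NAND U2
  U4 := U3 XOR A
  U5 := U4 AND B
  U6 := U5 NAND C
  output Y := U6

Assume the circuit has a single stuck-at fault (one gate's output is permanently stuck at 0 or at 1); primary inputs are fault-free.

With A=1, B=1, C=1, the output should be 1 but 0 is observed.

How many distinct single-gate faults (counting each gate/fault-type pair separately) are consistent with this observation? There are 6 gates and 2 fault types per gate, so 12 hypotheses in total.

4

Fault-free: U1=0, U2=1, U3=1, U4=0, U5=0, U6=1 → 1. Observed 0.
  U1 stuck-at-0: output 1 ✗
  U1 stuck-at-1: output 1 ✗
  U2 stuck-at-0: output 1 ✗
  U2 stuck-at-1: output 1 ✗
  U3 stuck-at-0: output 0 ✓
  U3 stuck-at-1: output 1 ✗
  U4 stuck-at-0: output 1 ✗
  U4 stuck-at-1: output 0 ✓
  U5 stuck-at-0: output 1 ✗
  U5 stuck-at-1: output 0 ✓
  U6 stuck-at-0: output 0 ✓
  U6 stuck-at-1: output 1 ✗
Consistent faults: {U3 stuck-at-0, U4 stuck-at-1, U5 stuck-at-1, U6 stuck-at-0} — 4 in all.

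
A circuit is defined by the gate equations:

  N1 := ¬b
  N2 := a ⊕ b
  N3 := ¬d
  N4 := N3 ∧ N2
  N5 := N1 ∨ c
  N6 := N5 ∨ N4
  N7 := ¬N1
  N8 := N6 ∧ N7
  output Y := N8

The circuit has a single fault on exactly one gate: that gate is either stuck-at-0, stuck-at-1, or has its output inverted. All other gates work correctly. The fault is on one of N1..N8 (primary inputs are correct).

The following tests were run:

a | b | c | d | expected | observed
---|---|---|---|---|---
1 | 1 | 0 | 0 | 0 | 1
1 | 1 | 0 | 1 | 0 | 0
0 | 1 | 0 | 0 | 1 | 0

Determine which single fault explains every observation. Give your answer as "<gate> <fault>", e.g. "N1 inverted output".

Fault-free values for test 1 (a=1, b=1, c=0, d=0): N1=0, N2=0, N3=1, N4=0, N5=0, N6=0, N7=1, N8=0, giving Y=0. Observed 1.
Test 1: faults giving observed 1 are {N2 stuck-at-1, N2 inverted output, N4 stuck-at-1, N4 inverted output, N5 stuck-at-1, N5 inverted output, N6 stuck-at-1, N6 inverted output, N8 stuck-at-1, N8 inverted output}.
Test 2 (a=1, b=1, c=0, d=1): fault-free N1=0, N2=0, N3=0, N4=0, N5=0, N6=0, N7=1, N8=0 → 0; observed 0. Eliminates N4 stuck-at-1, N4 inverted output, N5 stuck-at-1, N5 inverted output, N6 stuck-at-1, N6 inverted output, N8 stuck-at-1, N8 inverted output.
Test 3 (a=0, b=1, c=0, d=0): fault-free N1=0, N2=1, N3=1, N4=1, N5=0, N6=1, N7=1, N8=1 → 1; observed 0. Eliminates N2 stuck-at-1.
Only N2 inverted output is consistent with every test.

N2 inverted output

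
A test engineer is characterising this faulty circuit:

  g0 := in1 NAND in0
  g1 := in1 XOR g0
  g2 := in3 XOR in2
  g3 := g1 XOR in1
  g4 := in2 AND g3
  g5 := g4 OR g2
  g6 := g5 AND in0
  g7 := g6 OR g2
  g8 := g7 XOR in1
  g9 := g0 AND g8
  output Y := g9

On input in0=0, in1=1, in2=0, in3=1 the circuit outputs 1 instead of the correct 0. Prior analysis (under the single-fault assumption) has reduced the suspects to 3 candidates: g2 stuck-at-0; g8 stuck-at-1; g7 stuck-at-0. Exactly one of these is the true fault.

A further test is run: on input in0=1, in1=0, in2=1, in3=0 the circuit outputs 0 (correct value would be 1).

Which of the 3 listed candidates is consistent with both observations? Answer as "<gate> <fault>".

g7 stuck-at-0

Evaluate each candidate on input in0=1, in1=0, in2=1, in3=0:
  g2 stuck-at-0: g0=1, g1=1, g2=0 [stuck-at-0], g3=1, g4=1, g5=1, g6=1, g7=1, g8=1, g9=1 → 1 — eliminated
  g8 stuck-at-1: g0=1, g1=1, g2=1, g3=1, g4=1, g5=1, g6=1, g7=1, g8=1 [stuck-at-1], g9=1 → 1 — eliminated
  g7 stuck-at-0: g0=1, g1=1, g2=1, g3=1, g4=1, g5=1, g6=1, g7=0 [stuck-at-0], g8=0, g9=0 → 0 — matches
Only g7 stuck-at-0 reproduces the observed 0.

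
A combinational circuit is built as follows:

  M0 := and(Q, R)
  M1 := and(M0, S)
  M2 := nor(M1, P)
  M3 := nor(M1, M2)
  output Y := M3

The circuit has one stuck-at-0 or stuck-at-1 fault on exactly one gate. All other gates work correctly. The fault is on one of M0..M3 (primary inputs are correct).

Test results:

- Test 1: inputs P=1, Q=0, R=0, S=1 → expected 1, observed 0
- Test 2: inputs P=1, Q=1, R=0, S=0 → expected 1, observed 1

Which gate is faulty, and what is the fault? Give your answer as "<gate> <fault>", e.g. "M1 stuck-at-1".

M0 stuck-at-1

Fault-free values for test 1 (P=1, Q=0, R=0, S=1): M0=0, M1=0, M2=0, M3=1, giving Y=1. Observed 0.
Test 1: faults giving observed 0 are {M0 stuck-at-1, M1 stuck-at-1, M2 stuck-at-1, M3 stuck-at-0}.
Test 2 (P=1, Q=1, R=0, S=0): fault-free M0=0, M1=0, M2=0, M3=1 → 1; observed 1. Eliminates M1 stuck-at-1, M2 stuck-at-1, M3 stuck-at-0.
Only M0 stuck-at-1 is consistent with every test.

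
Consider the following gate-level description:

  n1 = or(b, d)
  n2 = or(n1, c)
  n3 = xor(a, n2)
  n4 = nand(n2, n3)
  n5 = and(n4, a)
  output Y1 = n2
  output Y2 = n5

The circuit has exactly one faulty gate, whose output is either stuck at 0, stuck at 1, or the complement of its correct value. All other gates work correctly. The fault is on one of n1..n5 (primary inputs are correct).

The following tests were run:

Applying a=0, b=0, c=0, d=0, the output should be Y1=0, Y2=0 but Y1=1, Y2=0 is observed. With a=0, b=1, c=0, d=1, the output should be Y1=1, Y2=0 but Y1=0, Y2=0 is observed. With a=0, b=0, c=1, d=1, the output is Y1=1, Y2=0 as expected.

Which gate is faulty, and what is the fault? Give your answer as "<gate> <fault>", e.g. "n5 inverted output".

Fault-free values for test 1 (a=0, b=0, c=0, d=0): n1=0, n2=0, n3=0, n4=1, n5=0, giving Y1=0, Y2=0. Observed Y1=1, Y2=0.
Test 1: faults giving observed Y1=1, Y2=0 are {n1 stuck-at-1, n1 inverted output, n2 stuck-at-1, n2 inverted output}.
Test 2 (a=0, b=1, c=0, d=1): fault-free n1=1, n2=1, n3=1, n4=0, n5=0 → Y1=1, Y2=0; observed Y1=0, Y2=0. Eliminates n1 stuck-at-1, n2 stuck-at-1.
Test 3 (a=0, b=0, c=1, d=1): fault-free n1=1, n2=1, n3=1, n4=0, n5=0 → Y1=1, Y2=0; observed Y1=1, Y2=0. Eliminates n2 inverted output.
Only n1 inverted output is consistent with every test.

n1 inverted output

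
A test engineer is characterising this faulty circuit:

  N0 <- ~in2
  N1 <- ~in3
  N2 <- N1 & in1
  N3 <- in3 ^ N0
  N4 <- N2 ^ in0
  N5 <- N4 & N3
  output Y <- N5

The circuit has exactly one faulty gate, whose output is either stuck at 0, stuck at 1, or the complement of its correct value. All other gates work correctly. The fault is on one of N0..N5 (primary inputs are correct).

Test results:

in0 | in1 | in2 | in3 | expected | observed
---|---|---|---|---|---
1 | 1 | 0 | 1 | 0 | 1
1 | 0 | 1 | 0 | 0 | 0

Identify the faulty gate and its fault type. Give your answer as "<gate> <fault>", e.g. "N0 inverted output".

Fault-free values for test 1 (in0=1, in1=1, in2=0, in3=1): N0=1, N1=0, N2=0, N3=0, N4=1, N5=0, giving Y=0. Observed 1.
Test 1: faults giving observed 1 are {N0 stuck-at-0, N0 inverted output, N3 stuck-at-1, N3 inverted output, N5 stuck-at-1, N5 inverted output}.
Test 2 (in0=1, in1=0, in2=1, in3=0): fault-free N0=0, N1=1, N2=0, N3=0, N4=1, N5=0 → 0; observed 0. Eliminates N0 inverted output, N3 stuck-at-1, N3 inverted output, N5 stuck-at-1, N5 inverted output.
Only N0 stuck-at-0 is consistent with every test.

N0 stuck-at-0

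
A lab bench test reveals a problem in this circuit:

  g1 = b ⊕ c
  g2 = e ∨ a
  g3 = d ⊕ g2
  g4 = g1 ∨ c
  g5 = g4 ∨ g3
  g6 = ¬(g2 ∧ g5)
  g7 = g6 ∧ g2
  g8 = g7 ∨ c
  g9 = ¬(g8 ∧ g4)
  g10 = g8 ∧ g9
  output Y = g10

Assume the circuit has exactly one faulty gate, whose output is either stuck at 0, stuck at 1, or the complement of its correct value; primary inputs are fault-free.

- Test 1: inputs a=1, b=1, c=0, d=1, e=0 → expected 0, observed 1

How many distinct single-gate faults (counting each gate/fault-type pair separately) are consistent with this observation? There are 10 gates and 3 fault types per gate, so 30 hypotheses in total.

6

Fault-free: g1=1, g2=1, g3=0, g4=1, g5=1, g6=0, g7=0, g8=0, g9=1, g10=0 → 0. Observed 1.
  g1: stuck-at-0, inverted output ✓; others ✗
  g2: none of the 3 fault types match ✗
  g3: none of the 3 fault types match ✗
  g4: stuck-at-0, inverted output ✓; others ✗
  g5: none of the 3 fault types match ✗
  g6: none of the 3 fault types match ✗
  g7: none of the 3 fault types match ✗
  g8: none of the 3 fault types match ✗
  g9: none of the 3 fault types match ✗
  g10: stuck-at-1, inverted output ✓; others ✗
Consistent faults: {g1 stuck-at-0, g1 inverted output, g4 stuck-at-0, g4 inverted output, g10 stuck-at-1, g10 inverted output} — 6 in all.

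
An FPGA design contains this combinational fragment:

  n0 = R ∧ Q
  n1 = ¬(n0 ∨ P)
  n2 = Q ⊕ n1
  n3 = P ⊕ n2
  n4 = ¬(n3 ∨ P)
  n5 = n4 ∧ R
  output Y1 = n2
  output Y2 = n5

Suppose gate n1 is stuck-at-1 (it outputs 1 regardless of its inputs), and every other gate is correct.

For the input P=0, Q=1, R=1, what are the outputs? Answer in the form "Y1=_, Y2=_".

Propagate with n1 forced: n0=1, n1=1 [stuck-at-1], n2=0, n3=0, n4=1, n5=1.
So the outputs are Y1=0, Y2=1. (Without the fault they would be Y1=1, Y2=0.)

Y1=0, Y2=1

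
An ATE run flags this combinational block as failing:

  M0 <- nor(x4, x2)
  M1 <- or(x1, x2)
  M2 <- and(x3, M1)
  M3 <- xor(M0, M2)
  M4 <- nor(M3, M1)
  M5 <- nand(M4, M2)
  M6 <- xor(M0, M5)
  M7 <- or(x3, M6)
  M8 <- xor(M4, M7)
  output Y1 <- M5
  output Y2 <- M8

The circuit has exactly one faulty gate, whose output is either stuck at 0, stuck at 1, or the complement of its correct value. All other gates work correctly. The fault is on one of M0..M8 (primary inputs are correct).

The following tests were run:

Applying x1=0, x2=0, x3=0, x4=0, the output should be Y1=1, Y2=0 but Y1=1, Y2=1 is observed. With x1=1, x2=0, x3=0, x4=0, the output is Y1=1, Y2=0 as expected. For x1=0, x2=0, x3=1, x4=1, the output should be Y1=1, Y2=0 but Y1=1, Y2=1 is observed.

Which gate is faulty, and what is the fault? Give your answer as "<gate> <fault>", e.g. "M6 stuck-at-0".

M3 inverted output

Fault-free values for test 1 (x1=0, x2=0, x3=0, x4=0): M0=1, M1=0, M2=0, M3=1, M4=0, M5=1, M6=0, M7=0, M8=0, giving Y1=1, Y2=0. Observed Y1=1, Y2=1.
Test 1: faults giving observed Y1=1, Y2=1 are {M3 stuck-at-0, M3 inverted output, M4 stuck-at-1, M4 inverted output, M6 stuck-at-1, M6 inverted output, M7 stuck-at-1, M7 inverted output, M8 stuck-at-1, M8 inverted output}.
Test 2 (x1=1, x2=0, x3=0, x4=0): fault-free M0=1, M1=1, M2=0, M3=1, M4=0, M5=1, M6=0, M7=0, M8=0 → Y1=1, Y2=0; observed Y1=1, Y2=0. Eliminates M4 stuck-at-1, M4 inverted output, M6 stuck-at-1, M6 inverted output, M7 stuck-at-1, M7 inverted output, M8 stuck-at-1, M8 inverted output.
Test 3 (x1=0, x2=0, x3=1, x4=1): fault-free M0=0, M1=0, M2=0, M3=0, M4=1, M5=1, M6=1, M7=1, M8=0 → Y1=1, Y2=0; observed Y1=1, Y2=1. Eliminates M3 stuck-at-0.
Only M3 inverted output is consistent with every test.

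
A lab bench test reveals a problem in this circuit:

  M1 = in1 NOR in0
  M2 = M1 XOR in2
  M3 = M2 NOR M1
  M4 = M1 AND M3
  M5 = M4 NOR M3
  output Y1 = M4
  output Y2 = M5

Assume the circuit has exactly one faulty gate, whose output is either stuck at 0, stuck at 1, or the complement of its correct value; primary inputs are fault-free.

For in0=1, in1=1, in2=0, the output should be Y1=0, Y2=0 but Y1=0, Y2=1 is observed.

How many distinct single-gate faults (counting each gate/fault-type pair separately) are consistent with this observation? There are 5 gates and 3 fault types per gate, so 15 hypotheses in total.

Fault-free: M1=0, M2=0, M3=1, M4=0, M5=0 → Y1=0, Y2=0. Observed Y1=0, Y2=1.
  M1: stuck-at-1, inverted output ✓; others ✗
  M2: stuck-at-1, inverted output ✓; others ✗
  M3: stuck-at-0, inverted output ✓; others ✗
  M4: none of the 3 fault types match ✗
  M5: stuck-at-1, inverted output ✓; others ✗
Consistent faults: {M1 stuck-at-1, M1 inverted output, M2 stuck-at-1, M2 inverted output, M3 stuck-at-0, M3 inverted output, M5 stuck-at-1, M5 inverted output} — 8 in all.

8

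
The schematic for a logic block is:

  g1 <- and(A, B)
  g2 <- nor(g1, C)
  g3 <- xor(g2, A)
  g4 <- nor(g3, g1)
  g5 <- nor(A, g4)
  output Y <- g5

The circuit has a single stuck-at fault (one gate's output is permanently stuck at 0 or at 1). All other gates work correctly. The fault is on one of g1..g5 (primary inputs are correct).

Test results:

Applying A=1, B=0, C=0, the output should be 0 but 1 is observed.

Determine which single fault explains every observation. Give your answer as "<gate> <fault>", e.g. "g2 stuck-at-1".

g5 stuck-at-1

Fault-free values for test 1 (A=1, B=0, C=0): g1=0, g2=1, g3=0, g4=1, g5=0, giving Y=0. Observed 1.
Test 1: faults giving observed 1 are {g5 stuck-at-1}.
Only g5 stuck-at-1 is consistent with every test.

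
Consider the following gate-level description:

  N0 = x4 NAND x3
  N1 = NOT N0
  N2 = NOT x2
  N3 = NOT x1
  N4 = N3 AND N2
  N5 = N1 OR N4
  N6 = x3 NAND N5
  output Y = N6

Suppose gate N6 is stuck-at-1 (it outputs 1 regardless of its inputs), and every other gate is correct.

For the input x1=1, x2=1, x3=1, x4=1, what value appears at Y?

1

Propagate with N6 forced: N0=0, N1=1, N2=0, N3=0, N4=0, N5=1, N6=1 [stuck-at-1].
So Y = 1. (Without the fault it would be 0.)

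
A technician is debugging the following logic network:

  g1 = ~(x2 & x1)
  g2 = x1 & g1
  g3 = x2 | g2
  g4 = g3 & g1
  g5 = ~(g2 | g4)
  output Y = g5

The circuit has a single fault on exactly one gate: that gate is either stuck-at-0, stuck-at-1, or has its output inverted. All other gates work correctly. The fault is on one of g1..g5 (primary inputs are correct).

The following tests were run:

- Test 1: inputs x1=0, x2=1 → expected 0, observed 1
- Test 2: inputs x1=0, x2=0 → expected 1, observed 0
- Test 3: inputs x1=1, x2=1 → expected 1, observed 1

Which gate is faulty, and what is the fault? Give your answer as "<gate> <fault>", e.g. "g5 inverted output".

g3 inverted output

Fault-free values for test 1 (x1=0, x2=1): g1=1, g2=0, g3=1, g4=1, g5=0, giving Y=0. Observed 1.
Test 1: faults giving observed 1 are {g1 stuck-at-0, g1 inverted output, g3 stuck-at-0, g3 inverted output, g4 stuck-at-0, g4 inverted output, g5 stuck-at-1, g5 inverted output}.
Test 2 (x1=0, x2=0): fault-free g1=1, g2=0, g3=0, g4=0, g5=1 → 1; observed 0. Eliminates g1 stuck-at-0, g1 inverted output, g3 stuck-at-0, g4 stuck-at-0, g5 stuck-at-1.
Test 3 (x1=1, x2=1): fault-free g1=0, g2=0, g3=1, g4=0, g5=1 → 1; observed 1. Eliminates g4 inverted output, g5 inverted output.
Only g3 inverted output is consistent with every test.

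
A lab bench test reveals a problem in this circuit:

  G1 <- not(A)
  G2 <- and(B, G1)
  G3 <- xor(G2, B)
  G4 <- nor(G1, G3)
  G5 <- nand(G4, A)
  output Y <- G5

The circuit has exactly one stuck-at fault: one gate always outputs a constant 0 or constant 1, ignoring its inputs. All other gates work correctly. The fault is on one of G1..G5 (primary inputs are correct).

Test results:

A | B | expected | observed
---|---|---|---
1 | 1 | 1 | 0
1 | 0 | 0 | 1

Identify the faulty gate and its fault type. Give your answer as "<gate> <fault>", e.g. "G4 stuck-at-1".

G2 stuck-at-1

Fault-free values for test 1 (A=1, B=1): G1=0, G2=0, G3=1, G4=0, G5=1, giving Y=1. Observed 0.
Test 1: faults giving observed 0 are {G2 stuck-at-1, G3 stuck-at-0, G4 stuck-at-1, G5 stuck-at-0}.
Test 2 (A=1, B=0): fault-free G1=0, G2=0, G3=0, G4=1, G5=0 → 0; observed 1. Eliminates G3 stuck-at-0, G4 stuck-at-1, G5 stuck-at-0.
Only G2 stuck-at-1 is consistent with every test.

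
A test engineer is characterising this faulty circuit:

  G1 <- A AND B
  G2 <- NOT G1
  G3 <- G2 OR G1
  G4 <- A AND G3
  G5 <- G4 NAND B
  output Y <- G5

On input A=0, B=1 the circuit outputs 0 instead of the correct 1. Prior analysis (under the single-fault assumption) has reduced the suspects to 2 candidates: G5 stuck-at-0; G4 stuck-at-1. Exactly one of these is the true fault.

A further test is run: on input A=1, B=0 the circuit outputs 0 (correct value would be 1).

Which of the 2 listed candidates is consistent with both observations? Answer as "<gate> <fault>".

G5 stuck-at-0

Evaluate each candidate on input A=1, B=0:
  G5 stuck-at-0: G1=0, G2=1, G3=1, G4=1, G5=0 [stuck-at-0] → 0 — matches
  G4 stuck-at-1: G1=0, G2=1, G3=1, G4=1 [stuck-at-1], G5=1 → 1 — eliminated
Only G5 stuck-at-0 reproduces the observed 0.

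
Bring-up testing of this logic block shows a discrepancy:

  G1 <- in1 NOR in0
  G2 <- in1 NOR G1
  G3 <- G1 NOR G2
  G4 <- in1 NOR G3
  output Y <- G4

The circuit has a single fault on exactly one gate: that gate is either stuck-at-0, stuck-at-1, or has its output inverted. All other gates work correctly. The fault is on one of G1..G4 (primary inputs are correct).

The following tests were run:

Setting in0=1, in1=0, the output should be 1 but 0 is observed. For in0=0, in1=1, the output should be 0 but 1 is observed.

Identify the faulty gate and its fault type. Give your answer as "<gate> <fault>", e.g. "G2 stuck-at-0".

G4 inverted output

Fault-free values for test 1 (in0=1, in1=0): G1=0, G2=1, G3=0, G4=1, giving Y=1. Observed 0.
Test 1: faults giving observed 0 are {G2 stuck-at-0, G2 inverted output, G3 stuck-at-1, G3 inverted output, G4 stuck-at-0, G4 inverted output}.
Test 2 (in0=0, in1=1): fault-free G1=0, G2=0, G3=1, G4=0 → 0; observed 1. Eliminates G2 stuck-at-0, G2 inverted output, G3 stuck-at-1, G3 inverted output, G4 stuck-at-0.
Only G4 inverted output is consistent with every test.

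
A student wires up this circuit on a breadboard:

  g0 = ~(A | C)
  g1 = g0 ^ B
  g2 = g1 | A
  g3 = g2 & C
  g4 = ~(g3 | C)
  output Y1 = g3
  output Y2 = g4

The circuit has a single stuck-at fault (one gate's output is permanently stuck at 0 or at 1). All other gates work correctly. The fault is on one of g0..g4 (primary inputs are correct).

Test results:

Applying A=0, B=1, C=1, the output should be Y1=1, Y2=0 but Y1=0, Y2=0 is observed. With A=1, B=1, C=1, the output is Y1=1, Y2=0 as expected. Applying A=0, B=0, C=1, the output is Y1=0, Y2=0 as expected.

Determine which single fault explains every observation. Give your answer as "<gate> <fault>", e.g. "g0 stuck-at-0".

Fault-free values for test 1 (A=0, B=1, C=1): g0=0, g1=1, g2=1, g3=1, g4=0, giving Y1=1, Y2=0. Observed Y1=0, Y2=0.
Test 1: faults giving observed Y1=0, Y2=0 are {g0 stuck-at-1, g1 stuck-at-0, g2 stuck-at-0, g3 stuck-at-0}.
Test 2 (A=1, B=1, C=1): fault-free g0=0, g1=1, g2=1, g3=1, g4=0 → Y1=1, Y2=0; observed Y1=1, Y2=0. Eliminates g2 stuck-at-0, g3 stuck-at-0.
Test 3 (A=0, B=0, C=1): fault-free g0=0, g1=0, g2=0, g3=0, g4=0 → Y1=0, Y2=0; observed Y1=0, Y2=0. Eliminates g0 stuck-at-1.
Only g1 stuck-at-0 is consistent with every test.

g1 stuck-at-0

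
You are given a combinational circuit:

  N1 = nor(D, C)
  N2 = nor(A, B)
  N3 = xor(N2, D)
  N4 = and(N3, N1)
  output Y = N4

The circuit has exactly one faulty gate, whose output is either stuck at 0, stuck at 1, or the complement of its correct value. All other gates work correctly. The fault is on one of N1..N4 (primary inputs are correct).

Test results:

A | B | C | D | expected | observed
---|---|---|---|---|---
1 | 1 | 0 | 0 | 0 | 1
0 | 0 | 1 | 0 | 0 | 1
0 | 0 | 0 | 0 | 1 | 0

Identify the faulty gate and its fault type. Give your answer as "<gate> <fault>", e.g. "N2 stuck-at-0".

Fault-free values for test 1 (A=1, B=1, C=0, D=0): N1=1, N2=0, N3=0, N4=0, giving Y=0. Observed 1.
Test 1: faults giving observed 1 are {N2 stuck-at-1, N2 inverted output, N3 stuck-at-1, N3 inverted output, N4 stuck-at-1, N4 inverted output}.
Test 2 (A=0, B=0, C=1, D=0): fault-free N1=0, N2=1, N3=1, N4=0 → 0; observed 1. Eliminates N2 stuck-at-1, N2 inverted output, N3 stuck-at-1, N3 inverted output.
Test 3 (A=0, B=0, C=0, D=0): fault-free N1=1, N2=1, N3=1, N4=1 → 1; observed 0. Eliminates N4 stuck-at-1.
Only N4 inverted output is consistent with every test.

N4 inverted output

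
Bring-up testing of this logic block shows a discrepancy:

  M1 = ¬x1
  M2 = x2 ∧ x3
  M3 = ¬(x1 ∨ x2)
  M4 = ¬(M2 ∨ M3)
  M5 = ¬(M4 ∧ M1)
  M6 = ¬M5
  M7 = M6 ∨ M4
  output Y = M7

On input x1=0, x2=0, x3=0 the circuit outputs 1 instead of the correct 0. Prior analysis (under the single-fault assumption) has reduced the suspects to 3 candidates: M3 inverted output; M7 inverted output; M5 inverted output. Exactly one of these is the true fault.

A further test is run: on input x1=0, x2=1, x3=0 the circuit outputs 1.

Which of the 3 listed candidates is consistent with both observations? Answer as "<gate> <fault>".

Evaluate each candidate on input x1=0, x2=1, x3=0:
  M3 inverted output: M1=1, M2=0, M3=1 [inverted output], M4=0, M5=1, M6=0, M7=0 → 0 — eliminated
  M7 inverted output: M1=1, M2=0, M3=0, M4=1, M5=0, M6=1, M7=0 [inverted output] → 0 — eliminated
  M5 inverted output: M1=1, M2=0, M3=0, M4=1, M5=1 [inverted output], M6=0, M7=1 → 1 — matches
Only M5 inverted output reproduces the observed 1.

M5 inverted output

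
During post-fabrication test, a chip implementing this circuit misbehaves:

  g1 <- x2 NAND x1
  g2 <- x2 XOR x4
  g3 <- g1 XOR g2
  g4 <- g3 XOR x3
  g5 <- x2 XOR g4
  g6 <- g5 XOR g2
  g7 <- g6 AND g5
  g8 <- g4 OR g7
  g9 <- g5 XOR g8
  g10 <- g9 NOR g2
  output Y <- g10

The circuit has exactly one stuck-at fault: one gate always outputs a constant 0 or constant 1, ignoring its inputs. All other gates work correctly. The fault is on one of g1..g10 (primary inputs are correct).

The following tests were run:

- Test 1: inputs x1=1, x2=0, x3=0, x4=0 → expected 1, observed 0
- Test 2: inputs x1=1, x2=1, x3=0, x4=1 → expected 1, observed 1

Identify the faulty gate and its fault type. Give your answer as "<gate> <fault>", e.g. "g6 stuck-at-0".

g5 stuck-at-0

Fault-free values for test 1 (x1=1, x2=0, x3=0, x4=0): g1=1, g2=0, g3=1, g4=1, g5=1, g6=1, g7=1, g8=1, g9=0, g10=1, giving Y=1. Observed 0.
Test 1: faults giving observed 0 are {g2 stuck-at-1, g5 stuck-at-0, g8 stuck-at-0, g9 stuck-at-1, g10 stuck-at-0}.
Test 2 (x1=1, x2=1, x3=0, x4=1): fault-free g1=0, g2=0, g3=0, g4=0, g5=1, g6=1, g7=1, g8=1, g9=0, g10=1 → 1; observed 1. Eliminates g2 stuck-at-1, g8 stuck-at-0, g9 stuck-at-1, g10 stuck-at-0.
Only g5 stuck-at-0 is consistent with every test.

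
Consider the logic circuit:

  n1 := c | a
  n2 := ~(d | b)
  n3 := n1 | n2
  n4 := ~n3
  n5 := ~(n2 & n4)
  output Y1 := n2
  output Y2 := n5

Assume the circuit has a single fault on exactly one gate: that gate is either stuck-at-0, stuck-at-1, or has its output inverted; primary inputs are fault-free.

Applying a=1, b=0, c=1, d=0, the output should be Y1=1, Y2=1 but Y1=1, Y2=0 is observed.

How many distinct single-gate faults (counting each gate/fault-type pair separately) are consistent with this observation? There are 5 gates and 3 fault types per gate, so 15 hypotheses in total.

6

Fault-free: n1=1, n2=1, n3=1, n4=0, n5=1 → Y1=1, Y2=1. Observed Y1=1, Y2=0.
  n1: none of the 3 fault types match ✗
  n2: none of the 3 fault types match ✗
  n3: stuck-at-0, inverted output ✓; others ✗
  n4: stuck-at-1, inverted output ✓; others ✗
  n5: stuck-at-0, inverted output ✓; others ✗
Consistent faults: {n3 stuck-at-0, n3 inverted output, n4 stuck-at-1, n4 inverted output, n5 stuck-at-0, n5 inverted output} — 6 in all.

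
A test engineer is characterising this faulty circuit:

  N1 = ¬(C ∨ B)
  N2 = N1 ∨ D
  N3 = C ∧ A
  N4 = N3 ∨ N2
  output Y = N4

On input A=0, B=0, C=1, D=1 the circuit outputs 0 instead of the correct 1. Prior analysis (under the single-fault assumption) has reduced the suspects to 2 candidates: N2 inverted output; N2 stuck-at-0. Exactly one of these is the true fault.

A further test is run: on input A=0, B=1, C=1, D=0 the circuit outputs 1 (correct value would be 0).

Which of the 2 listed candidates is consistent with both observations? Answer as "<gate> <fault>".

N2 inverted output

Evaluate each candidate on input A=0, B=1, C=1, D=0:
  N2 inverted output: N1=0, N2=1 [inverted output], N3=0, N4=1 → 1 — matches
  N2 stuck-at-0: N1=0, N2=0 [stuck-at-0], N3=0, N4=0 → 0 — eliminated
Only N2 inverted output reproduces the observed 1.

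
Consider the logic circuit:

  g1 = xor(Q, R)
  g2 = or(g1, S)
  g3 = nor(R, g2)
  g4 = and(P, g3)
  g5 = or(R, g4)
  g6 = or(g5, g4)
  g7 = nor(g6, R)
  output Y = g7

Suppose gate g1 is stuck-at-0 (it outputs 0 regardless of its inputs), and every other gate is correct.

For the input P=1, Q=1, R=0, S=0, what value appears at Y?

0

Propagate with g1 forced: g1=0 [stuck-at-0], g2=0, g3=1, g4=1, g5=1, g6=1, g7=0.
So Y = 0. (Without the fault it would be 1.)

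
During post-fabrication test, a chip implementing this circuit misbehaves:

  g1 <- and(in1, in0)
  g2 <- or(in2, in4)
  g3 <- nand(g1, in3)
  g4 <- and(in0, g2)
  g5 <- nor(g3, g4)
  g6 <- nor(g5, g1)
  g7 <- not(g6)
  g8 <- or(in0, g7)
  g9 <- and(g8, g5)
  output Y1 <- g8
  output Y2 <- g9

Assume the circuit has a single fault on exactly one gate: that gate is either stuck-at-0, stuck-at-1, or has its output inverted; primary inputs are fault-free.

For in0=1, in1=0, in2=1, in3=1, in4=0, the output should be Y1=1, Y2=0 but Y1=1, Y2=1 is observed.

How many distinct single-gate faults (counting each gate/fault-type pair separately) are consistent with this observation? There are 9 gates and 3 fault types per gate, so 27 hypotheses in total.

Fault-free: g1=0, g2=1, g3=1, g4=1, g5=0, g6=1, g7=0, g8=1, g9=0 → Y1=1, Y2=0. Observed Y1=1, Y2=1.
  g1: none of the 3 fault types match ✗
  g2: none of the 3 fault types match ✗
  g3: none of the 3 fault types match ✗
  g4: none of the 3 fault types match ✗
  g5: stuck-at-1, inverted output ✓; others ✗
  g6: none of the 3 fault types match ✗
  g7: none of the 3 fault types match ✗
  g8: none of the 3 fault types match ✗
  g9: stuck-at-1, inverted output ✓; others ✗
Consistent faults: {g5 stuck-at-1, g5 inverted output, g9 stuck-at-1, g9 inverted output} — 4 in all.

4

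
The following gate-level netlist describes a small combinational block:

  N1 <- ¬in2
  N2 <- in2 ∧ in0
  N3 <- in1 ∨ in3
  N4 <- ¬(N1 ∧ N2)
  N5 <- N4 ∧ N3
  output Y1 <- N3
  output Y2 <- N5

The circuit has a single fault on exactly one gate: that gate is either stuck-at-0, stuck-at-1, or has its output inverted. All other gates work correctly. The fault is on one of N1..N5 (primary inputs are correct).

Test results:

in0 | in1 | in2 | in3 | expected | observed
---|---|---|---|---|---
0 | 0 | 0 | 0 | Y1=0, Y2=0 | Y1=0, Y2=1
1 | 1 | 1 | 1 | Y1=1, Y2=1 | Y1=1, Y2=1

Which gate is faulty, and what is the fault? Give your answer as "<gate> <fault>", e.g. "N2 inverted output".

N5 stuck-at-1

Fault-free values for test 1 (in0=0, in1=0, in2=0, in3=0): N1=1, N2=0, N3=0, N4=1, N5=0, giving Y1=0, Y2=0. Observed Y1=0, Y2=1.
Test 1: faults giving observed Y1=0, Y2=1 are {N5 stuck-at-1, N5 inverted output}.
Test 2 (in0=1, in1=1, in2=1, in3=1): fault-free N1=0, N2=1, N3=1, N4=1, N5=1 → Y1=1, Y2=1; observed Y1=1, Y2=1. Eliminates N5 inverted output.
Only N5 stuck-at-1 is consistent with every test.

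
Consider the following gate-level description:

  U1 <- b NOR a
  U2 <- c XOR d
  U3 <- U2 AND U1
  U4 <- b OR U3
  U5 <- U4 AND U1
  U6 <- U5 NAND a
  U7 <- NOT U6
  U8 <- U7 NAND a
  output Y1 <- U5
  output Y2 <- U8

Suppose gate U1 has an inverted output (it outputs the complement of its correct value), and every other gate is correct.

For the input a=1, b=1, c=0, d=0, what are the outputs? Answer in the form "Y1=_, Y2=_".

Propagate with U1 forced: U1=1 [inverted output], U2=0, U3=0, U4=1, U5=1, U6=0, U7=1, U8=0.
So the outputs are Y1=1, Y2=0. (Without the fault they would be Y1=0, Y2=1.)

Y1=1, Y2=0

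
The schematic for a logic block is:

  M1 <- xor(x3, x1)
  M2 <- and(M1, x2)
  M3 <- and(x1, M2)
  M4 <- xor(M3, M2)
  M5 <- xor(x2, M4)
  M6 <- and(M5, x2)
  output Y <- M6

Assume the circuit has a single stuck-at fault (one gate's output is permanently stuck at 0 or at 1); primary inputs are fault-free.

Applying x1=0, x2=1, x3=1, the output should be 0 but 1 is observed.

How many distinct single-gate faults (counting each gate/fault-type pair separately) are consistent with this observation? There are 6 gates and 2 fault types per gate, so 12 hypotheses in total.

Fault-free: M1=1, M2=1, M3=0, M4=1, M5=0, M6=0 → 0. Observed 1.
  M1 stuck-at-0: output 1 ✓
  M1 stuck-at-1: output 0 ✗
  M2 stuck-at-0: output 1 ✓
  M2 stuck-at-1: output 0 ✗
  M3 stuck-at-0: output 0 ✗
  M3 stuck-at-1: output 1 ✓
  M4 stuck-at-0: output 1 ✓
  M4 stuck-at-1: output 0 ✗
  M5 stuck-at-0: output 0 ✗
  M5 stuck-at-1: output 1 ✓
  M6 stuck-at-0: output 0 ✗
  M6 stuck-at-1: output 1 ✓
Consistent faults: {M1 stuck-at-0, M2 stuck-at-0, M3 stuck-at-1, M4 stuck-at-0, M5 stuck-at-1, M6 stuck-at-1} — 6 in all.

6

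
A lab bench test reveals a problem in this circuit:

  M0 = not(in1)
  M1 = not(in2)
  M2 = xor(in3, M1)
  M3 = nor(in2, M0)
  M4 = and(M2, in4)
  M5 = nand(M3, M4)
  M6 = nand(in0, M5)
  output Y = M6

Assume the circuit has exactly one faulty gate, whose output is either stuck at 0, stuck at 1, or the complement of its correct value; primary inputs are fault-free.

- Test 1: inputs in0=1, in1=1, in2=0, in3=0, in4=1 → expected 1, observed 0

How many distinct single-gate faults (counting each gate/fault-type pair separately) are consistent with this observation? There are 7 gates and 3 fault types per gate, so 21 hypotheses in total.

14

Fault-free: M0=0, M1=1, M2=1, M3=1, M4=1, M5=0, M6=1 → 1. Observed 0.
  M0: stuck-at-1, inverted output ✓; others ✗
  M1: stuck-at-0, inverted output ✓; others ✗
  M2: stuck-at-0, inverted output ✓; others ✗
  M3: stuck-at-0, inverted output ✓; others ✗
  M4: stuck-at-0, inverted output ✓; others ✗
  M5: stuck-at-1, inverted output ✓; others ✗
  M6: stuck-at-0, inverted output ✓; others ✗
Consistent faults: {M0 stuck-at-1, M0 inverted output, M1 stuck-at-0, M1 inverted output, M2 stuck-at-0, M2 inverted output, M3 stuck-at-0, M3 inverted output, M4 stuck-at-0, M4 inverted output, M5 stuck-at-1, M5 inverted output, M6 stuck-at-0, M6 inverted output} — 14 in all.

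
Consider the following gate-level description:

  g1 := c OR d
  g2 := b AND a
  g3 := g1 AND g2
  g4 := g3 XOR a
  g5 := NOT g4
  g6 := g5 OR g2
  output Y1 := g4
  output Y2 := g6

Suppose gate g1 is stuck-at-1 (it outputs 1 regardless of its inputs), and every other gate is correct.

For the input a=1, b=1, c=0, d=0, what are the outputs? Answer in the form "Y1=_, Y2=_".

Propagate with g1 forced: g1=1 [stuck-at-1], g2=1, g3=1, g4=0, g5=1, g6=1.
So the outputs are Y1=0, Y2=1. (Without the fault they would be Y1=1, Y2=1.)

Y1=0, Y2=1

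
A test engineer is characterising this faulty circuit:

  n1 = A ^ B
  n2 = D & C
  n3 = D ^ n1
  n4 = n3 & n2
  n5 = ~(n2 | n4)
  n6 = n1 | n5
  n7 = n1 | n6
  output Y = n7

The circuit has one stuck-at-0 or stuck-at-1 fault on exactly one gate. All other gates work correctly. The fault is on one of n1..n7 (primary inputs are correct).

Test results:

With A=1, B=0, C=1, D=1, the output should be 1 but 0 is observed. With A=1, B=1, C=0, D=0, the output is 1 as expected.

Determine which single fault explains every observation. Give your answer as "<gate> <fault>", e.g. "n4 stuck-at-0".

n1 stuck-at-0

Fault-free values for test 1 (A=1, B=0, C=1, D=1): n1=1, n2=1, n3=0, n4=0, n5=0, n6=1, n7=1, giving Y=1. Observed 0.
Test 1: faults giving observed 0 are {n1 stuck-at-0, n7 stuck-at-0}.
Test 2 (A=1, B=1, C=0, D=0): fault-free n1=0, n2=0, n3=0, n4=0, n5=1, n6=1, n7=1 → 1; observed 1. Eliminates n7 stuck-at-0.
Only n1 stuck-at-0 is consistent with every test.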